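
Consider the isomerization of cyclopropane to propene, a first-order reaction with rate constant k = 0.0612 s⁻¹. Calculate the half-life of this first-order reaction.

11.33 s

Step 1: For a first-order reaction, t₁/₂ = ln(2)/k
Step 2: t₁/₂ = ln(2)/0.0612
Step 3: t₁/₂ = 0.6931/0.0612 = 11.33 s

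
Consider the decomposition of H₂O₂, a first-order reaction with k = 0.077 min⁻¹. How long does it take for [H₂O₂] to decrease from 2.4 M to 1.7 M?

4.478 min

Step 1: For first-order: t = ln([H₂O₂]₀/[H₂O₂])/k
Step 2: t = ln(2.4/1.7)/0.077
Step 3: t = ln(1.412)/0.077
Step 4: t = 0.3448/0.077 = 4.478 min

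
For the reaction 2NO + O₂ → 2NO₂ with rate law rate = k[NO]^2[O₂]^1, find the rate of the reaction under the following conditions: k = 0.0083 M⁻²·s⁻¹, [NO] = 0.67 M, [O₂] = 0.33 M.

0.00123 M/s

Step 1: The rate law is rate = k[NO]^2[O₂]^1
Step 2: Substitute: rate = 0.0083 × (0.67)^2 × (0.33)^1
Step 3: rate = 0.0083 × 0.4489 × 0.33 = 0.00122954 M/s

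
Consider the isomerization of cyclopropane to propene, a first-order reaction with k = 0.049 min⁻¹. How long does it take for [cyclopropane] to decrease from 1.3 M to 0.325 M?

28.29 min

Step 1: For first-order: t = ln([cyclopropane]₀/[cyclopropane])/k
Step 2: t = ln(1.3/0.325)/0.049
Step 3: t = ln(4)/0.049
Step 4: t = 1.386/0.049 = 28.29 min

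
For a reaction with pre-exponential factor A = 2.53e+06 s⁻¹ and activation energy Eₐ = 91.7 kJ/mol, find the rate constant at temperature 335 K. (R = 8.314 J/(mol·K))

1.27e-08 s⁻¹

Step 1: Use the Arrhenius equation: k = A × exp(-Eₐ/RT)
Step 2: Convert Eₐ to J/mol: 91.7 kJ/mol = 91700 J/mol
Step 3: Calculate the exponent: -Eₐ/(RT) = -91700/(8.314 × 335) = -32.92415
Step 4: k = 2.53e+06 × exp(-32.92415)
Step 5: k = 2.53e+06 × 5.02601e-15 = 1.2716e-08 s⁻¹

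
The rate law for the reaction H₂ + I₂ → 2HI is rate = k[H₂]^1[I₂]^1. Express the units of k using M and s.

M⁻¹·s⁻¹

Step 1: Overall order = 1 + 1 = 2.
Step 2: rate has units M·s⁻¹; [H₂]^1[I₂]^1 has units M^2.
Step 3: k = rate/([H₂]^1[I₂]^1), so units of k = M^(1-2)·s⁻¹ = M⁻¹·s⁻¹.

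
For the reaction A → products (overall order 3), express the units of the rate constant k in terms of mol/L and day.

(mol/L)⁻²·day⁻¹

Step 1: For overall order n, rate = k × (concentration)^n.
Step 2: Rate has units mol/L·day⁻¹; concentration term has units (mol/L)^3.
Step 3: k = rate / (concentration)^n, so units of k = (mol/L)^(1-3)·day⁻¹ = (mol/L)⁻²·day⁻¹.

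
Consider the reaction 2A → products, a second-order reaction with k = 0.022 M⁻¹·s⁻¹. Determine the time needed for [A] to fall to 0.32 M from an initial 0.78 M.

83.77 s

Step 1: For second-order: t = (1/[A] - 1/[A]₀)/k
Step 2: t = (1/0.32 - 1/0.78)/0.022
Step 3: t = (3.125 - 1.282)/0.022
Step 4: t = 1.843/0.022 = 83.77 s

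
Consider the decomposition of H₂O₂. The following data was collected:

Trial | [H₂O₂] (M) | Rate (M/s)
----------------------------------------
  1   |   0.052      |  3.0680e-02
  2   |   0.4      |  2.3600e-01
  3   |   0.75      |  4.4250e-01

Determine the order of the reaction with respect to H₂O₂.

first order (1)

Step 1: Compare trials to find order n where rate₂/rate₁ = ([H₂O₂]₂/[H₂O₂]₁)^n
Step 2: rate₂/rate₁ = 2.3600e-01/3.0680e-02 = 7.692
Step 3: [H₂O₂]₂/[H₂O₂]₁ = 0.4/0.052 = 7.692
Step 4: n = ln(7.692)/ln(7.692) = 1.00 ≈ 1
Step 5: The reaction is first order in H₂O₂.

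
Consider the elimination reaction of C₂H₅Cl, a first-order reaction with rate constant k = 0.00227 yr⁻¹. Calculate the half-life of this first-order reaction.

305.4 yr

Step 1: For a first-order reaction, t₁/₂ = ln(2)/k
Step 2: t₁/₂ = ln(2)/0.00227
Step 3: t₁/₂ = 0.6931/0.00227 = 305.4 yr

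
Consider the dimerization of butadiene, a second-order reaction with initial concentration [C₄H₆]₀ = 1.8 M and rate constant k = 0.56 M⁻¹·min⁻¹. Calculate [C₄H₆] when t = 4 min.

0.3577 M

Step 1: For a second-order reaction: 1/[C₄H₆] = 1/[C₄H₆]₀ + kt
Step 2: 1/[C₄H₆] = 1/1.8 + 0.56 × 4
Step 3: 1/[C₄H₆] = 0.5556 + 2.24 = 2.796
Step 4: [C₄H₆] = 1/2.796 = 0.3577 M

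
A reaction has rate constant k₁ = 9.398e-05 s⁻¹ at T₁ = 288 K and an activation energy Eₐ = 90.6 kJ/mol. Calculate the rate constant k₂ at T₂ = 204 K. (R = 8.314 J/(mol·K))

1.609e-11 s⁻¹

Step 1: Use the two-temperature Arrhenius form: ln(k₂/k₁) = -Eₐ/R × (1/T₂ - 1/T₁)
Step 2: Convert Eₐ to J/mol: 90.6 kJ/mol = 90600 J/mol
Step 3: 1/T₂ - 1/T₁ = 1/204 - 1/288 = 1.429739e-03 K⁻¹
Step 4: ln(k₂/k₁) = -90600/8.314 × 1.429739e-03 = -15.58027
Step 5: k₂ = k₁ × exp(-15.58027) = 9.398e-05 × 1.71228e-07 = 1.609e-11 s⁻¹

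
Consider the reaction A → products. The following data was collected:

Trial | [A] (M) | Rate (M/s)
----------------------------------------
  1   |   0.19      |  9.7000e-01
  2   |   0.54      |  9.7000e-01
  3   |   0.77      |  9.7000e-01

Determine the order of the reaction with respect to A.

zeroth order (0)

Step 1: Compare trials - when concentration changes, rate stays constant.
Step 2: rate₂/rate₁ = 9.7000e-01/9.7000e-01 = 1
Step 3: [A]₂/[A]₁ = 0.54/0.19 = 2.842
Step 4: Since rate ratio ≈ (conc ratio)^0, the reaction is zeroth order.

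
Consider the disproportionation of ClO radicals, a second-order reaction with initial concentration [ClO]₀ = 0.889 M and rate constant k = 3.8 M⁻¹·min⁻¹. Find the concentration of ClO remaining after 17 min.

0.01521 M

Step 1: For a second-order reaction: 1/[ClO] = 1/[ClO]₀ + kt
Step 2: 1/[ClO] = 1/0.889 + 3.8 × 17
Step 3: 1/[ClO] = 1.125 + 64.6 = 65.72
Step 4: [ClO] = 1/65.72 = 0.01521 M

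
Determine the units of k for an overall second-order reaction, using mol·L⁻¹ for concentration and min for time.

(mol·L⁻¹)⁻¹·min⁻¹

Step 1: For overall order n, rate = k × (concentration)^n.
Step 2: Rate has units mol·L⁻¹·min⁻¹; concentration term has units (mol·L⁻¹)^2.
Step 3: k = rate / (concentration)^n, so units of k = (mol·L⁻¹)^(1-2)·min⁻¹ = (mol·L⁻¹)⁻¹·min⁻¹.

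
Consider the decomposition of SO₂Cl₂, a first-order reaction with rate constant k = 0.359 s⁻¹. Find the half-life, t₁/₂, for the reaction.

1.931 s

Step 1: For a first-order reaction, t₁/₂ = ln(2)/k
Step 2: t₁/₂ = ln(2)/0.359
Step 3: t₁/₂ = 0.6931/0.359 = 1.931 s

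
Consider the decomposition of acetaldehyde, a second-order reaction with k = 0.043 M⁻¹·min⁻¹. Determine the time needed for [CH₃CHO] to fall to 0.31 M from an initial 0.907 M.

49.38 min

Step 1: For second-order: t = (1/[CH₃CHO] - 1/[CH₃CHO]₀)/k
Step 2: t = (1/0.31 - 1/0.907)/0.043
Step 3: t = (3.226 - 1.103)/0.043
Step 4: t = 2.123/0.043 = 49.38 min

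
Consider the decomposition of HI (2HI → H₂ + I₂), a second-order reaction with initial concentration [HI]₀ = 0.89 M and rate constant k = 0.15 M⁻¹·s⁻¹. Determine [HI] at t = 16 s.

0.2838 M

Step 1: For a second-order reaction: 1/[HI] = 1/[HI]₀ + kt
Step 2: 1/[HI] = 1/0.89 + 0.15 × 16
Step 3: 1/[HI] = 1.124 + 2.4 = 3.524
Step 4: [HI] = 1/3.524 = 0.2838 M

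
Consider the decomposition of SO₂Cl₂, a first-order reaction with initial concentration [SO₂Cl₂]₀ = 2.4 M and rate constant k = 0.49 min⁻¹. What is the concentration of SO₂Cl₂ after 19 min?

0.0002172 M

Step 1: For a first-order reaction: [SO₂Cl₂] = [SO₂Cl₂]₀ × e^(-kt)
Step 2: [SO₂Cl₂] = 2.4 × e^(-0.49 × 19)
Step 3: [SO₂Cl₂] = 2.4 × e^(-9.31)
Step 4: [SO₂Cl₂] = 2.4 × 9.05145e-05 = 0.0002172 M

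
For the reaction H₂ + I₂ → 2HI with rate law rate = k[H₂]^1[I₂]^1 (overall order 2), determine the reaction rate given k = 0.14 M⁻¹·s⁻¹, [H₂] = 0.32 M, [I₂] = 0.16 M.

0.007168 M/s

Step 1: The rate law is rate = k[H₂]^1[I₂]^1, overall order = 1+1 = 2
Step 2: Substitute values: rate = 0.14 × (0.32)^1 × (0.16)^1
Step 3: rate = 0.14 × 0.32 × 0.16 = 0.007168 M/s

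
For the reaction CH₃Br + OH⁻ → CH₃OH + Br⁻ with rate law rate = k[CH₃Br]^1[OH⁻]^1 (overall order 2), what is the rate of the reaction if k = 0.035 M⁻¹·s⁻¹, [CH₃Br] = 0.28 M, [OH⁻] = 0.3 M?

0.00294 M/s

Step 1: The rate law is rate = k[CH₃Br]^1[OH⁻]^1, overall order = 1+1 = 2
Step 2: Substitute values: rate = 0.035 × (0.28)^1 × (0.3)^1
Step 3: rate = 0.035 × 0.28 × 0.3 = 0.00294 M/s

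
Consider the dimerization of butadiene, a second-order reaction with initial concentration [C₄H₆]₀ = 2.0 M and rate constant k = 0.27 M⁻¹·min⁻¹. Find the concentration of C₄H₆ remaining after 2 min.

0.9615 M

Step 1: For a second-order reaction: 1/[C₄H₆] = 1/[C₄H₆]₀ + kt
Step 2: 1/[C₄H₆] = 1/2.0 + 0.27 × 2
Step 3: 1/[C₄H₆] = 0.5 + 0.54 = 1.04
Step 4: [C₄H₆] = 1/1.04 = 0.9615 M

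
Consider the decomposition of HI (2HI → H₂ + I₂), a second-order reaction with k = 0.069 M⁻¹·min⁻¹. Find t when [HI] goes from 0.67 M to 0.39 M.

15.53 min

Step 1: For second-order: t = (1/[HI] - 1/[HI]₀)/k
Step 2: t = (1/0.39 - 1/0.67)/0.069
Step 3: t = (2.564 - 1.493)/0.069
Step 4: t = 1.072/0.069 = 15.53 min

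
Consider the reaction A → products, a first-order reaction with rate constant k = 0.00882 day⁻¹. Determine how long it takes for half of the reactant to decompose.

78.59 day

Step 1: For a first-order reaction, t₁/₂ = ln(2)/k
Step 2: t₁/₂ = ln(2)/0.00882
Step 3: t₁/₂ = 0.6931/0.00882 = 78.59 day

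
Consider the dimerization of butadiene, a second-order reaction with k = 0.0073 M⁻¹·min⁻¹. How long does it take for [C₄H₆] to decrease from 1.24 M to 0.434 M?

205.2 min

Step 1: For second-order: t = (1/[C₄H₆] - 1/[C₄H₆]₀)/k
Step 2: t = (1/0.434 - 1/1.24)/0.0073
Step 3: t = (2.304 - 0.8065)/0.0073
Step 4: t = 1.498/0.0073 = 205.2 min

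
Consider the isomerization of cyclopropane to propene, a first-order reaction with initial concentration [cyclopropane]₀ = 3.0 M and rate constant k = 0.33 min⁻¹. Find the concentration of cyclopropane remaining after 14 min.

0.02956 M

Step 1: For a first-order reaction: [cyclopropane] = [cyclopropane]₀ × e^(-kt)
Step 2: [cyclopropane] = 3.0 × e^(-0.33 × 14)
Step 3: [cyclopropane] = 3.0 × e^(-4.62)
Step 4: [cyclopropane] = 3.0 × 0.0098528 = 0.02956 M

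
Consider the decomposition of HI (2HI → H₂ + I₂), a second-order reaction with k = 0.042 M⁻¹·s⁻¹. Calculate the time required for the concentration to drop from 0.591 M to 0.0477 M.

458.9 s

Step 1: For second-order: t = (1/[HI] - 1/[HI]₀)/k
Step 2: t = (1/0.0477 - 1/0.591)/0.042
Step 3: t = (20.96 - 1.692)/0.042
Step 4: t = 19.27/0.042 = 458.9 s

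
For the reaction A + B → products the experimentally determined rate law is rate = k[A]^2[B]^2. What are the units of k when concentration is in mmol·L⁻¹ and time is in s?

(mmol·L⁻¹)⁻³·s⁻¹

Step 1: Overall order = 2 + 2 = 4.
Step 2: rate has units mmol·L⁻¹·s⁻¹; [A]^2[B]^2 has units (mmol·L⁻¹)^4.
Step 3: k = rate/([A]^2[B]^2), so units of k = (mmol·L⁻¹)^(1-4)·s⁻¹ = (mmol·L⁻¹)⁻³·s⁻¹.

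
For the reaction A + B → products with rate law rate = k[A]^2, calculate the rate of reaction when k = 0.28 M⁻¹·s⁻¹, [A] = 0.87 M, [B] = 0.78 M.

0.2119 M/s

Step 1: The rate law is rate = k[A]^2
Step 2: Note that the rate does not depend on [B] (zero order in B).
Step 3: rate = 0.28 × (0.87)^2 = 0.211932 M/s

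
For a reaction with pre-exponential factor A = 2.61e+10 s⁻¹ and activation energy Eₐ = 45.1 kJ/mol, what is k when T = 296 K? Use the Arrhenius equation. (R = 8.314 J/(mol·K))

2.87e+02 s⁻¹

Step 1: Use the Arrhenius equation: k = A × exp(-Eₐ/RT)
Step 2: Convert Eₐ to J/mol: 45.1 kJ/mol = 45100 J/mol
Step 3: Calculate the exponent: -Eₐ/(RT) = -45100/(8.314 × 296) = -18.32630
Step 4: k = 2.61e+10 × exp(-18.32630)
Step 5: k = 2.61e+10 × 1.09898e-08 = 2.8683e+02 s⁻¹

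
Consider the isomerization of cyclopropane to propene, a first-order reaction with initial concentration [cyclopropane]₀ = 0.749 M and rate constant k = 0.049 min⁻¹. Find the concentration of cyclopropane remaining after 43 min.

0.09108 M

Step 1: For a first-order reaction: [cyclopropane] = [cyclopropane]₀ × e^(-kt)
Step 2: [cyclopropane] = 0.749 × e^(-0.049 × 43)
Step 3: [cyclopropane] = 0.749 × e^(-2.107)
Step 4: [cyclopropane] = 0.749 × 0.121602 = 0.09108 M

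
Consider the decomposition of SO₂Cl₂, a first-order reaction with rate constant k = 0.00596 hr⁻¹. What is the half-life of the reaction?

116.3 hr

Step 1: For a first-order reaction, t₁/₂ = ln(2)/k
Step 2: t₁/₂ = ln(2)/0.00596
Step 3: t₁/₂ = 0.6931/0.00596 = 116.3 hr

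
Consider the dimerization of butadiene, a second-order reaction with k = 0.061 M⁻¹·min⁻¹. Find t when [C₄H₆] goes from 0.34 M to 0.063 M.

212 min

Step 1: For second-order: t = (1/[C₄H₆] - 1/[C₄H₆]₀)/k
Step 2: t = (1/0.063 - 1/0.34)/0.061
Step 3: t = (15.87 - 2.941)/0.061
Step 4: t = 12.93/0.061 = 212 min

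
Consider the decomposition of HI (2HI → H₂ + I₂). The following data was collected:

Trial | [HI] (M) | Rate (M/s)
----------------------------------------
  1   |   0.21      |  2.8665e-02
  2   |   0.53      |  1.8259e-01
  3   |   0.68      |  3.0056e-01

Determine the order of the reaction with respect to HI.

second order (2)

Step 1: Compare trials to find order n where rate₂/rate₁ = ([HI]₂/[HI]₁)^n
Step 2: rate₂/rate₁ = 1.8259e-01/2.8665e-02 = 6.37
Step 3: [HI]₂/[HI]₁ = 0.53/0.21 = 2.524
Step 4: n = ln(6.37)/ln(2.524) = 2.00 ≈ 2
Step 5: The reaction is second order in HI.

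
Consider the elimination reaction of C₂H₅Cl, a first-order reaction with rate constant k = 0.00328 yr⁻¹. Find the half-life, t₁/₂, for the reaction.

211.3 yr

Step 1: For a first-order reaction, t₁/₂ = ln(2)/k
Step 2: t₁/₂ = ln(2)/0.00328
Step 3: t₁/₂ = 0.6931/0.00328 = 211.3 yr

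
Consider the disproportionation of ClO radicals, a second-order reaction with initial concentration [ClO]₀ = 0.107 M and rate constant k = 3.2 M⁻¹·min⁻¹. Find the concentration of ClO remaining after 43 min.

0.006805 M

Step 1: For a second-order reaction: 1/[ClO] = 1/[ClO]₀ + kt
Step 2: 1/[ClO] = 1/0.107 + 3.2 × 43
Step 3: 1/[ClO] = 9.346 + 137.6 = 146.9
Step 4: [ClO] = 1/146.9 = 0.006805 M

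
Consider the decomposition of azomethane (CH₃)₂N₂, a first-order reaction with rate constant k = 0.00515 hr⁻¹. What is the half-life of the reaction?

134.6 hr

Step 1: For a first-order reaction, t₁/₂ = ln(2)/k
Step 2: t₁/₂ = ln(2)/0.00515
Step 3: t₁/₂ = 0.6931/0.00515 = 134.6 hr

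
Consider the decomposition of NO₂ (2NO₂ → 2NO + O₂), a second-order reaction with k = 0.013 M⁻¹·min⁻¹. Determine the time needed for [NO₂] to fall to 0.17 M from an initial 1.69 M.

407 min

Step 1: For second-order: t = (1/[NO₂] - 1/[NO₂]₀)/k
Step 2: t = (1/0.17 - 1/1.69)/0.013
Step 3: t = (5.882 - 0.5917)/0.013
Step 4: t = 5.291/0.013 = 407 min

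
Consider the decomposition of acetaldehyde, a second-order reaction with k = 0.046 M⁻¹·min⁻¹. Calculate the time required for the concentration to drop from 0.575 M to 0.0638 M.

302.9 min

Step 1: For second-order: t = (1/[CH₃CHO] - 1/[CH₃CHO]₀)/k
Step 2: t = (1/0.0638 - 1/0.575)/0.046
Step 3: t = (15.67 - 1.739)/0.046
Step 4: t = 13.93/0.046 = 302.9 min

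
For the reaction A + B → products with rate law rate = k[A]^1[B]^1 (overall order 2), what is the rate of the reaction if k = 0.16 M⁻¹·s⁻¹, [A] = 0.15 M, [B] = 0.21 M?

0.00504 M/s

Step 1: The rate law is rate = k[A]^1[B]^1, overall order = 1+1 = 2
Step 2: Substitute values: rate = 0.16 × (0.15)^1 × (0.21)^1
Step 3: rate = 0.16 × 0.15 × 0.21 = 0.00504 M/s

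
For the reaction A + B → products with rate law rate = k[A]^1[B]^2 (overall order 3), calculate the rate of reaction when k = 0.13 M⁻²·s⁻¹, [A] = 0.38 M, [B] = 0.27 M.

0.003601 M/s

Step 1: The rate law is rate = k[A]^1[B]^2, overall order = 1+2 = 3
Step 2: Substitute values: rate = 0.13 × (0.38)^1 × (0.27)^2
Step 3: rate = 0.13 × 0.38 × 0.0729 = 0.00360126 M/s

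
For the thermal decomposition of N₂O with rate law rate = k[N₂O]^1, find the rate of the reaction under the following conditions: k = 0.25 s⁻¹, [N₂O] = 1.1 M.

0.275 M/s

Step 1: Identify the rate law: rate = k[N₂O]^1
Step 2: Substitute values: rate = 0.25 × (1.1)^1
Step 3: Calculate: rate = 0.25 × 1.1 = 0.275 M/s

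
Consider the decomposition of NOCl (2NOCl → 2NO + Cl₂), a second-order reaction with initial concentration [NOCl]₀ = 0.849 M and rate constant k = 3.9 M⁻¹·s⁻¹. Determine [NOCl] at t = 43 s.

0.005921 M

Step 1: For a second-order reaction: 1/[NOCl] = 1/[NOCl]₀ + kt
Step 2: 1/[NOCl] = 1/0.849 + 3.9 × 43
Step 3: 1/[NOCl] = 1.178 + 167.7 = 168.9
Step 4: [NOCl] = 1/168.9 = 0.005921 M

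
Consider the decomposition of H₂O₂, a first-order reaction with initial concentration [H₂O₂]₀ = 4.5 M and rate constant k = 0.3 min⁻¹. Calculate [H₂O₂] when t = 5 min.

1.004 M

Step 1: For a first-order reaction: [H₂O₂] = [H₂O₂]₀ × e^(-kt)
Step 2: [H₂O₂] = 4.5 × e^(-0.3 × 5)
Step 3: [H₂O₂] = 4.5 × e^(-1.5)
Step 4: [H₂O₂] = 4.5 × 0.22313 = 1.004 M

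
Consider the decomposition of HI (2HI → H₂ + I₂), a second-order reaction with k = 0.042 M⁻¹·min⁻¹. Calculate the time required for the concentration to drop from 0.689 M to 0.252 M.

59.93 min

Step 1: For second-order: t = (1/[HI] - 1/[HI]₀)/k
Step 2: t = (1/0.252 - 1/0.689)/0.042
Step 3: t = (3.968 - 1.451)/0.042
Step 4: t = 2.517/0.042 = 59.93 min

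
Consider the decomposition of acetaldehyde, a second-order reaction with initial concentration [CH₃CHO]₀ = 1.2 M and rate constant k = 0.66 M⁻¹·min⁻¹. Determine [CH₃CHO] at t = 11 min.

0.1236 M

Step 1: For a second-order reaction: 1/[CH₃CHO] = 1/[CH₃CHO]₀ + kt
Step 2: 1/[CH₃CHO] = 1/1.2 + 0.66 × 11
Step 3: 1/[CH₃CHO] = 0.8333 + 7.26 = 8.093
Step 4: [CH₃CHO] = 1/8.093 = 0.1236 M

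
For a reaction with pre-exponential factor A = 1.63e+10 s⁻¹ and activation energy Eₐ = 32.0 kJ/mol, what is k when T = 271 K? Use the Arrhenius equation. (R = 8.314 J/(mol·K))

1.11e+04 s⁻¹

Step 1: Use the Arrhenius equation: k = A × exp(-Eₐ/RT)
Step 2: Convert Eₐ to J/mol: 32.0 kJ/mol = 32000 J/mol
Step 3: Calculate the exponent: -Eₐ/(RT) = -32000/(8.314 × 271) = -14.20269
Step 4: k = 1.63e+10 × exp(-14.20269)
Step 5: k = 1.63e+10 × 6.78969e-07 = 1.1067e+04 s⁻¹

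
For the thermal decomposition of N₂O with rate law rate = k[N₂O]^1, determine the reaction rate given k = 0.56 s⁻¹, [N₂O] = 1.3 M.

0.728 M/s

Step 1: Identify the rate law: rate = k[N₂O]^1
Step 2: Substitute values: rate = 0.56 × (1.3)^1
Step 3: Calculate: rate = 0.56 × 1.3 = 0.728 M/s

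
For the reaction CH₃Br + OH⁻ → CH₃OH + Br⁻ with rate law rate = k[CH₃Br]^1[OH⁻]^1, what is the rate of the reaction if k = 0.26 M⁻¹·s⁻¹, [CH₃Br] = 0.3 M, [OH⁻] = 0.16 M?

0.01248 M/s

Step 1: The rate law is rate = k[CH₃Br]^1[OH⁻]^1
Step 2: Substitute: rate = 0.26 × (0.3)^1 × (0.16)^1
Step 3: rate = 0.26 × 0.3 × 0.16 = 0.01248 M/s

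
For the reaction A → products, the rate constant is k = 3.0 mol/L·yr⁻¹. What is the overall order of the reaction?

zeroth order (0)

Step 1: The units of k for an nth-order reaction are (concentration)^(1-n)·(time)⁻¹.
Step 2: Here k has units mol/L·yr⁻¹, so the concentration exponent is 1.
Step 3: 1 - n = 1 ⇒ n = 0. The reaction is zeroth order.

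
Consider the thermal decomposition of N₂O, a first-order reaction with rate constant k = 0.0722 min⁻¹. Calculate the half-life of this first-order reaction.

9.6 min

Step 1: For a first-order reaction, t₁/₂ = ln(2)/k
Step 2: t₁/₂ = ln(2)/0.0722
Step 3: t₁/₂ = 0.6931/0.0722 = 9.6 min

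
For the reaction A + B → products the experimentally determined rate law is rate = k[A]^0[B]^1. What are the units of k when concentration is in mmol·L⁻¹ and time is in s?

s⁻¹

Step 1: Overall order = 0 + 1 = 1.
Step 2: rate has units mmol·L⁻¹·s⁻¹; [A]^0[B]^1 has units (mmol·L⁻¹)^1.
Step 3: k = rate/([A]^0[B]^1), so units of k = (mmol·L⁻¹)^(1-1)·s⁻¹ = s⁻¹.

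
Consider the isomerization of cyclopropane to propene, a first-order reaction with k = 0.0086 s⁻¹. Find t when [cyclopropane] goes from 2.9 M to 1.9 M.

49.17 s

Step 1: For first-order: t = ln([cyclopropane]₀/[cyclopropane])/k
Step 2: t = ln(2.9/1.9)/0.0086
Step 3: t = ln(1.526)/0.0086
Step 4: t = 0.4229/0.0086 = 49.17 s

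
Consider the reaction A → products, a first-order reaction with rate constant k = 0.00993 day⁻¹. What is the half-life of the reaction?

69.8 day

Step 1: For a first-order reaction, t₁/₂ = ln(2)/k
Step 2: t₁/₂ = ln(2)/0.00993
Step 3: t₁/₂ = 0.6931/0.00993 = 69.8 day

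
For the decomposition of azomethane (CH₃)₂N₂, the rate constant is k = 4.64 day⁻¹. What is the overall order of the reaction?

first order (1)

Step 1: The units of k for an nth-order reaction are (concentration)^(1-n)·(time)⁻¹.
Step 2: Here k has units day⁻¹, so the concentration exponent is 0.
Step 3: 1 - n = 0 ⇒ n = 1. The reaction is first order.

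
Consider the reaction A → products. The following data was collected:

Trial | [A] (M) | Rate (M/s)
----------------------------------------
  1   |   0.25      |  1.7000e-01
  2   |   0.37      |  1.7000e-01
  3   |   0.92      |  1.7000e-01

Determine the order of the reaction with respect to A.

zeroth order (0)

Step 1: Compare trials - when concentration changes, rate stays constant.
Step 2: rate₂/rate₁ = 1.7000e-01/1.7000e-01 = 1
Step 3: [A]₂/[A]₁ = 0.37/0.25 = 1.48
Step 4: Since rate ratio ≈ (conc ratio)^0, the reaction is zeroth order.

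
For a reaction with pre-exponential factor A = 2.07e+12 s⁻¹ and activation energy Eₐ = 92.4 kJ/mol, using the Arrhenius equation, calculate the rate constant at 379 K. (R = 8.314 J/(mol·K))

3.81e-01 s⁻¹

Step 1: Use the Arrhenius equation: k = A × exp(-Eₐ/RT)
Step 2: Convert Eₐ to J/mol: 92.4 kJ/mol = 92400 J/mol
Step 3: Calculate the exponent: -Eₐ/(RT) = -92400/(8.314 × 379) = -29.32397
Step 4: k = 2.07e+12 × exp(-29.32397)
Step 5: k = 2.07e+12 × 1.83976e-13 = 3.8083e-01 s⁻¹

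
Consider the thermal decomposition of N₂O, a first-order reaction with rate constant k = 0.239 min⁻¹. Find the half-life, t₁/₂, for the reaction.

2.9 min

Step 1: For a first-order reaction, t₁/₂ = ln(2)/k
Step 2: t₁/₂ = ln(2)/0.239
Step 3: t₁/₂ = 0.6931/0.239 = 2.9 min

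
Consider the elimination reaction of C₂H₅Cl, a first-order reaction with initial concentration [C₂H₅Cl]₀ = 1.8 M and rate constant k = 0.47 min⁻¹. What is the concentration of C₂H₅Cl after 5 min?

0.1717 M

Step 1: For a first-order reaction: [C₂H₅Cl] = [C₂H₅Cl]₀ × e^(-kt)
Step 2: [C₂H₅Cl] = 1.8 × e^(-0.47 × 5)
Step 3: [C₂H₅Cl] = 1.8 × e^(-2.35)
Step 4: [C₂H₅Cl] = 1.8 × 0.0953692 = 0.1717 M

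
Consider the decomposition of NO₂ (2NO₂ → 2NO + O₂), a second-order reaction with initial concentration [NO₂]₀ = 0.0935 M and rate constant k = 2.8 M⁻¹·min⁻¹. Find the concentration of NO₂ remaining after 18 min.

0.01637 M

Step 1: For a second-order reaction: 1/[NO₂] = 1/[NO₂]₀ + kt
Step 2: 1/[NO₂] = 1/0.0935 + 2.8 × 18
Step 3: 1/[NO₂] = 10.7 + 50.4 = 61.1
Step 4: [NO₂] = 1/61.1 = 0.01637 M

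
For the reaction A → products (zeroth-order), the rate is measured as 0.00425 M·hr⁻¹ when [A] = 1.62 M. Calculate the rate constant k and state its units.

0.00425 M·hr⁻¹

Step 1: For a zeroth-order reaction, rate = k (independent of concentration).
Step 2: k = rate = 0.00425 M·hr⁻¹.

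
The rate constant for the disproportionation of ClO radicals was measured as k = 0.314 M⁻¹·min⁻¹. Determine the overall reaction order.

second order (2)

Step 1: The units of k for an nth-order reaction are (concentration)^(1-n)·(time)⁻¹.
Step 2: Here k has units M⁻¹·min⁻¹, so the concentration exponent is -1.
Step 3: 1 - n = -1 ⇒ n = 2. The reaction is second order.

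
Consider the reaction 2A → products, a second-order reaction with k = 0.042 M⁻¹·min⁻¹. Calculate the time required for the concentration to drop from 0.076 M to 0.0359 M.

349.9 min

Step 1: For second-order: t = (1/[A] - 1/[A]₀)/k
Step 2: t = (1/0.0359 - 1/0.076)/0.042
Step 3: t = (27.86 - 13.16)/0.042
Step 4: t = 14.7/0.042 = 349.9 min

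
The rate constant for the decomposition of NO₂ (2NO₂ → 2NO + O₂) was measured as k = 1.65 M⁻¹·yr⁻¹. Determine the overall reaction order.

second order (2)

Step 1: The units of k for an nth-order reaction are (concentration)^(1-n)·(time)⁻¹.
Step 2: Here k has units M⁻¹·yr⁻¹, so the concentration exponent is -1.
Step 3: 1 - n = -1 ⇒ n = 2. The reaction is second order.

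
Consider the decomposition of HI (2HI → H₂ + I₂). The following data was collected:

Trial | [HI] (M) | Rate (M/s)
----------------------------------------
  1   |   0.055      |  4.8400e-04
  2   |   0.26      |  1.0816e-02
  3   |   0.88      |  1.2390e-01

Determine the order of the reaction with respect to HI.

second order (2)

Step 1: Compare trials to find order n where rate₂/rate₁ = ([HI]₂/[HI]₁)^n
Step 2: rate₂/rate₁ = 1.0816e-02/4.8400e-04 = 22.35
Step 3: [HI]₂/[HI]₁ = 0.26/0.055 = 4.727
Step 4: n = ln(22.35)/ln(4.727) = 2.00 ≈ 2
Step 5: The reaction is second order in HI.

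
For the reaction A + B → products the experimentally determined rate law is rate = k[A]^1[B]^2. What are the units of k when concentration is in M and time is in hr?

M⁻²·hr⁻¹

Step 1: Overall order = 1 + 2 = 3.
Step 2: rate has units M·hr⁻¹; [A]^1[B]^2 has units M^3.
Step 3: k = rate/([A]^1[B]^2), so units of k = M^(1-3)·hr⁻¹ = M⁻²·hr⁻¹.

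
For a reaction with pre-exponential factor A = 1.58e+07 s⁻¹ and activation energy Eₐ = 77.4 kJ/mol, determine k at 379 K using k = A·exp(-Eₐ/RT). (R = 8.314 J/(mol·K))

3.39e-04 s⁻¹

Step 1: Use the Arrhenius equation: k = A × exp(-Eₐ/RT)
Step 2: Convert Eₐ to J/mol: 77.4 kJ/mol = 77400 J/mol
Step 3: Calculate the exponent: -Eₐ/(RT) = -77400/(8.314 × 379) = -24.56358
Step 4: k = 1.58e+07 × exp(-24.56358)
Step 5: k = 1.58e+07 × 2.14868e-11 = 3.3949e-04 s⁻¹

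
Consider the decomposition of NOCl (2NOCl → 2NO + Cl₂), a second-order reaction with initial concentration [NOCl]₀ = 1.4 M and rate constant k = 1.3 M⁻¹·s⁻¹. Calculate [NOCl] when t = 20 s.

0.03743 M

Step 1: For a second-order reaction: 1/[NOCl] = 1/[NOCl]₀ + kt
Step 2: 1/[NOCl] = 1/1.4 + 1.3 × 20
Step 3: 1/[NOCl] = 0.7143 + 26 = 26.71
Step 4: [NOCl] = 1/26.71 = 0.03743 M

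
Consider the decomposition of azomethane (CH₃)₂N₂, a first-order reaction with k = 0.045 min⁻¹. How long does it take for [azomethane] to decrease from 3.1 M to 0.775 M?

30.81 min

Step 1: For first-order: t = ln([azomethane]₀/[azomethane])/k
Step 2: t = ln(3.1/0.775)/0.045
Step 3: t = ln(4)/0.045
Step 4: t = 1.386/0.045 = 30.81 min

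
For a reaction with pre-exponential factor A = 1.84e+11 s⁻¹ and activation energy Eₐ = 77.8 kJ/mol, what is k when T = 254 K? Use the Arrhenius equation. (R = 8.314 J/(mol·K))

1.84e-05 s⁻¹

Step 1: Use the Arrhenius equation: k = A × exp(-Eₐ/RT)
Step 2: Convert Eₐ to J/mol: 77.8 kJ/mol = 77800 J/mol
Step 3: Calculate the exponent: -Eₐ/(RT) = -77800/(8.314 × 254) = -36.84138
Step 4: k = 1.84e+11 × exp(-36.84138)
Step 5: k = 1.84e+11 × 9.99981e-17 = 1.8400e-05 s⁻¹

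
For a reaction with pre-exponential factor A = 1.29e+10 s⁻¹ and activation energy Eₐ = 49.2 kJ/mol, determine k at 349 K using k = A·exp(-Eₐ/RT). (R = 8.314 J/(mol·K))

5.58e+02 s⁻¹

Step 1: Use the Arrhenius equation: k = A × exp(-Eₐ/RT)
Step 2: Convert Eₐ to J/mol: 49.2 kJ/mol = 49200 J/mol
Step 3: Calculate the exponent: -Eₐ/(RT) = -49200/(8.314 × 349) = -16.95624
Step 4: k = 1.29e+10 × exp(-16.95624)
Step 5: k = 1.29e+10 × 4.32512e-08 = 5.5794e+02 s⁻¹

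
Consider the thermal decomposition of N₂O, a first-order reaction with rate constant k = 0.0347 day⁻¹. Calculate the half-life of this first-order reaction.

19.98 day

Step 1: For a first-order reaction, t₁/₂ = ln(2)/k
Step 2: t₁/₂ = ln(2)/0.0347
Step 3: t₁/₂ = 0.6931/0.0347 = 19.98 day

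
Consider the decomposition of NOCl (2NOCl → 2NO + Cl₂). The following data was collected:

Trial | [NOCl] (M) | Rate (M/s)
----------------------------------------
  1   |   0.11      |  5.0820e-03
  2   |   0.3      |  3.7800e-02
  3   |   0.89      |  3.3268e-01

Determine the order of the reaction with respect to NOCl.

second order (2)

Step 1: Compare trials to find order n where rate₂/rate₁ = ([NOCl]₂/[NOCl]₁)^n
Step 2: rate₂/rate₁ = 3.7800e-02/5.0820e-03 = 7.438
Step 3: [NOCl]₂/[NOCl]₁ = 0.3/0.11 = 2.727
Step 4: n = ln(7.438)/ln(2.727) = 2.00 ≈ 2
Step 5: The reaction is second order in NOCl.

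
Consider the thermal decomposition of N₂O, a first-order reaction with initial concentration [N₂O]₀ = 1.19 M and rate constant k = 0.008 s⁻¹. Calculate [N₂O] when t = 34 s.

0.9066 M

Step 1: For a first-order reaction: [N₂O] = [N₂O]₀ × e^(-kt)
Step 2: [N₂O] = 1.19 × e^(-0.008 × 34)
Step 3: [N₂O] = 1.19 × e^(-0.272)
Step 4: [N₂O] = 1.19 × 0.761854 = 0.9066 M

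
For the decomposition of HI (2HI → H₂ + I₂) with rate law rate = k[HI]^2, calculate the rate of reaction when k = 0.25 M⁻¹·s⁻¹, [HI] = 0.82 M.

0.1681 M/s

Step 1: Identify the rate law: rate = k[HI]^2
Step 2: Substitute values: rate = 0.25 × (0.82)^2
Step 3: Calculate: rate = 0.25 × 0.6724 = 0.1681 M/s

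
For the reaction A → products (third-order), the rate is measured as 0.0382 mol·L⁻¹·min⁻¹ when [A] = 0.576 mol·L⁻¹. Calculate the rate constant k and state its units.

0.1999 (mol·L⁻¹)⁻²·min⁻¹

Step 1: rate = k[A]^3, so k = rate / [A]^3.
Step 2: k = 0.0382 / (0.576)^3 = 0.0382 / 0.1911.
Step 3: k = 0.1999 (mol·L⁻¹)⁻²·min⁻¹.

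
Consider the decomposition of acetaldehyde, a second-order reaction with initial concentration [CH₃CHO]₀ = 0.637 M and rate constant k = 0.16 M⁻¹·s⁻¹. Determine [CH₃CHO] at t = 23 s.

0.1905 M

Step 1: For a second-order reaction: 1/[CH₃CHO] = 1/[CH₃CHO]₀ + kt
Step 2: 1/[CH₃CHO] = 1/0.637 + 0.16 × 23
Step 3: 1/[CH₃CHO] = 1.57 + 3.68 = 5.25
Step 4: [CH₃CHO] = 1/5.25 = 0.1905 M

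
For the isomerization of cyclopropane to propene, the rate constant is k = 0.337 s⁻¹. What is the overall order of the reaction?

first order (1)

Step 1: The units of k for an nth-order reaction are (concentration)^(1-n)·(time)⁻¹.
Step 2: Here k has units s⁻¹, so the concentration exponent is 0.
Step 3: 1 - n = 0 ⇒ n = 1. The reaction is first order.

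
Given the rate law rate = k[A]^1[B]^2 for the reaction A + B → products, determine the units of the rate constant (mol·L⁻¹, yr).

(mol·L⁻¹)⁻²·yr⁻¹

Step 1: Overall order = 1 + 2 = 3.
Step 2: rate has units mol·L⁻¹·yr⁻¹; [A]^1[B]^2 has units (mol·L⁻¹)^3.
Step 3: k = rate/([A]^1[B]^2), so units of k = (mol·L⁻¹)^(1-3)·yr⁻¹ = (mol·L⁻¹)⁻²·yr⁻¹.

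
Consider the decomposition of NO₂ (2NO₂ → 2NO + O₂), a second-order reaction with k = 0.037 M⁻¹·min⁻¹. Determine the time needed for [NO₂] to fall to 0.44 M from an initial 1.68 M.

45.34 min

Step 1: For second-order: t = (1/[NO₂] - 1/[NO₂]₀)/k
Step 2: t = (1/0.44 - 1/1.68)/0.037
Step 3: t = (2.273 - 0.5952)/0.037
Step 4: t = 1.677/0.037 = 45.34 min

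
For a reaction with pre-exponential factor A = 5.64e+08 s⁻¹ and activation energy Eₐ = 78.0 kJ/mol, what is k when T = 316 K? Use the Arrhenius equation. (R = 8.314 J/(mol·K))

7.20e-05 s⁻¹

Step 1: Use the Arrhenius equation: k = A × exp(-Eₐ/RT)
Step 2: Convert Eₐ to J/mol: 78.0 kJ/mol = 78000 J/mol
Step 3: Calculate the exponent: -Eₐ/(RT) = -78000/(8.314 × 316) = -29.68913
Step 4: k = 5.64e+08 × exp(-29.68913)
Step 5: k = 5.64e+08 × 1.27695e-13 = 7.2020e-05 s⁻¹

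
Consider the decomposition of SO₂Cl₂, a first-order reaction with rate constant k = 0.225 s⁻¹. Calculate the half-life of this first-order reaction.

3.081 s

Step 1: For a first-order reaction, t₁/₂ = ln(2)/k
Step 2: t₁/₂ = ln(2)/0.225
Step 3: t₁/₂ = 0.6931/0.225 = 3.081 s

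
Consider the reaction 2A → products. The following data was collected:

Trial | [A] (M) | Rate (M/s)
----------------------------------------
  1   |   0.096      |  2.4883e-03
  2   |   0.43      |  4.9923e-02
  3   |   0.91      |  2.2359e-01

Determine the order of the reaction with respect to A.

second order (2)

Step 1: Compare trials to find order n where rate₂/rate₁ = ([A]₂/[A]₁)^n
Step 2: rate₂/rate₁ = 4.9923e-02/2.4883e-03 = 20.06
Step 3: [A]₂/[A]₁ = 0.43/0.096 = 4.479
Step 4: n = ln(20.06)/ln(4.479) = 2.00 ≈ 2
Step 5: The reaction is second order in A.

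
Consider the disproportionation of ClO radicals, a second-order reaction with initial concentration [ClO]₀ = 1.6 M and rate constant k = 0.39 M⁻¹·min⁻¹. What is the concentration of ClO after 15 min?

0.1544 M

Step 1: For a second-order reaction: 1/[ClO] = 1/[ClO]₀ + kt
Step 2: 1/[ClO] = 1/1.6 + 0.39 × 15
Step 3: 1/[ClO] = 0.625 + 5.85 = 6.475
Step 4: [ClO] = 1/6.475 = 0.1544 M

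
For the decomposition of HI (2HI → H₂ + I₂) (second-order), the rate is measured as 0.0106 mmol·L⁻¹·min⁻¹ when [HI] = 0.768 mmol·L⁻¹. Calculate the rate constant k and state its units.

0.01797 (mmol·L⁻¹)⁻¹·min⁻¹

Step 1: rate = k[HI]^2, so k = rate / [HI]^2.
Step 2: k = 0.0106 / (0.768)^2 = 0.0106 / 0.5898.
Step 3: k = 0.01797 (mmol·L⁻¹)⁻¹·min⁻¹.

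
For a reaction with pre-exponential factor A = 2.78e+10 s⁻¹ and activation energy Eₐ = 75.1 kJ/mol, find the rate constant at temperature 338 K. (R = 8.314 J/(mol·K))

6.88e-02 s⁻¹

Step 1: Use the Arrhenius equation: k = A × exp(-Eₐ/RT)
Step 2: Convert Eₐ to J/mol: 75.1 kJ/mol = 75100 J/mol
Step 3: Calculate the exponent: -Eₐ/(RT) = -75100/(8.314 × 338) = -26.72472
Step 4: k = 2.78e+10 × exp(-26.72472)
Step 5: k = 2.78e+10 × 2.47515e-12 = 6.8809e-02 s⁻¹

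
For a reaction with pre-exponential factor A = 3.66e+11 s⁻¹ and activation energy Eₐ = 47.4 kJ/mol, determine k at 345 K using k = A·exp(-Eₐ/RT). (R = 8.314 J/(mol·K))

2.44e+04 s⁻¹

Step 1: Use the Arrhenius equation: k = A × exp(-Eₐ/RT)
Step 2: Convert Eₐ to J/mol: 47.4 kJ/mol = 47400 J/mol
Step 3: Calculate the exponent: -Eₐ/(RT) = -47400/(8.314 × 345) = -16.52530
Step 4: k = 3.66e+11 × exp(-16.52530)
Step 5: k = 3.66e+11 × 6.65508e-08 = 2.4358e+04 s⁻¹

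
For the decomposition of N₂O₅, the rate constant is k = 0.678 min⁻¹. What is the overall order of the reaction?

first order (1)

Step 1: The units of k for an nth-order reaction are (concentration)^(1-n)·(time)⁻¹.
Step 2: Here k has units min⁻¹, so the concentration exponent is 0.
Step 3: 1 - n = 0 ⇒ n = 1. The reaction is first order.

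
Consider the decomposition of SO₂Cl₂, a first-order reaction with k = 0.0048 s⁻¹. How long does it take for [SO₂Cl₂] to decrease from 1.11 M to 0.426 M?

199.5 s

Step 1: For first-order: t = ln([SO₂Cl₂]₀/[SO₂Cl₂])/k
Step 2: t = ln(1.11/0.426)/0.0048
Step 3: t = ln(2.606)/0.0048
Step 4: t = 0.9577/0.0048 = 199.5 s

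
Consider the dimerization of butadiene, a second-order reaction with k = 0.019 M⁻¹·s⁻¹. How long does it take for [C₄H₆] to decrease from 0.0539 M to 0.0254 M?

1096 s

Step 1: For second-order: t = (1/[C₄H₆] - 1/[C₄H₆]₀)/k
Step 2: t = (1/0.0254 - 1/0.0539)/0.019
Step 3: t = (39.37 - 18.55)/0.019
Step 4: t = 20.82/0.019 = 1096 s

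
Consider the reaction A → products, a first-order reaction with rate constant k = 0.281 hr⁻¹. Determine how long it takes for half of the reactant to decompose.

2.467 hr

Step 1: For a first-order reaction, t₁/₂ = ln(2)/k
Step 2: t₁/₂ = ln(2)/0.281
Step 3: t₁/₂ = 0.6931/0.281 = 2.467 hr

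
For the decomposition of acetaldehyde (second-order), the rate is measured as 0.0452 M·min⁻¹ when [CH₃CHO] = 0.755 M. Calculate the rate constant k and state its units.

0.07929 M⁻¹·min⁻¹

Step 1: rate = k[CH₃CHO]^2, so k = rate / [CH₃CHO]^2.
Step 2: k = 0.0452 / (0.755)^2 = 0.0452 / 0.57.
Step 3: k = 0.07929 M⁻¹·min⁻¹.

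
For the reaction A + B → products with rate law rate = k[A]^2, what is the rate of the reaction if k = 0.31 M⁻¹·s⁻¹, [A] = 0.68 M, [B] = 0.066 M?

0.1433 M/s

Step 1: The rate law is rate = k[A]^2
Step 2: Note that the rate does not depend on [B] (zero order in B).
Step 3: rate = 0.31 × (0.68)^2 = 0.143344 M/s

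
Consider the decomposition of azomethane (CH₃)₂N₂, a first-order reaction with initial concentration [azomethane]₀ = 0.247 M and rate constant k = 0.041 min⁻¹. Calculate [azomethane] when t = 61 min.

0.02025 M

Step 1: For a first-order reaction: [azomethane] = [azomethane]₀ × e^(-kt)
Step 2: [azomethane] = 0.247 × e^(-0.041 × 61)
Step 3: [azomethane] = 0.247 × e^(-2.501)
Step 4: [azomethane] = 0.247 × 0.082003 = 0.02025 M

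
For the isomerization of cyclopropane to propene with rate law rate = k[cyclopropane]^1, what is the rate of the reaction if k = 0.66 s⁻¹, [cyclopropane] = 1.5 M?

0.99 M/s

Step 1: Identify the rate law: rate = k[cyclopropane]^1
Step 2: Substitute values: rate = 0.66 × (1.5)^1
Step 3: Calculate: rate = 0.66 × 1.5 = 0.99 M/s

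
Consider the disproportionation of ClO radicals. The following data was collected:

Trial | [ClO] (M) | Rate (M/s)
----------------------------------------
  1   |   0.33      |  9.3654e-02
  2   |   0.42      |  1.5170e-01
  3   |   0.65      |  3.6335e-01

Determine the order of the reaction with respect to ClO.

second order (2)

Step 1: Compare trials to find order n where rate₂/rate₁ = ([ClO]₂/[ClO]₁)^n
Step 2: rate₂/rate₁ = 1.5170e-01/9.3654e-02 = 1.62
Step 3: [ClO]₂/[ClO]₁ = 0.42/0.33 = 1.273
Step 4: n = ln(1.62)/ln(1.273) = 2.00 ≈ 2
Step 5: The reaction is second order in ClO.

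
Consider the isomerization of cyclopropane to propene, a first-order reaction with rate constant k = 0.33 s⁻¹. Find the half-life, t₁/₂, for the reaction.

2.1 s

Step 1: For a first-order reaction, t₁/₂ = ln(2)/k
Step 2: t₁/₂ = ln(2)/0.33
Step 3: t₁/₂ = 0.6931/0.33 = 2.1 s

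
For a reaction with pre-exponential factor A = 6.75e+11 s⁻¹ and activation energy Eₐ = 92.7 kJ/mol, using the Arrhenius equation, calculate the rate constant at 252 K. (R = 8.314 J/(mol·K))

4.11e-08 s⁻¹

Step 1: Use the Arrhenius equation: k = A × exp(-Eₐ/RT)
Step 2: Convert Eₐ to J/mol: 92.7 kJ/mol = 92700 J/mol
Step 3: Calculate the exponent: -Eₐ/(RT) = -92700/(8.314 × 252) = -44.24551
Step 4: k = 6.75e+11 × exp(-44.24551)
Step 5: k = 6.75e+11 × 6.08722e-20 = 4.1089e-08 s⁻¹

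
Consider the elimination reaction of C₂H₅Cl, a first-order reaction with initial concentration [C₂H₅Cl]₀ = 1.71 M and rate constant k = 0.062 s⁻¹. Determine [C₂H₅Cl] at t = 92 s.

0.005699 M

Step 1: For a first-order reaction: [C₂H₅Cl] = [C₂H₅Cl]₀ × e^(-kt)
Step 2: [C₂H₅Cl] = 1.71 × e^(-0.062 × 92)
Step 3: [C₂H₅Cl] = 1.71 × e^(-5.704)
Step 4: [C₂H₅Cl] = 1.71 × 0.00333261 = 0.005699 M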